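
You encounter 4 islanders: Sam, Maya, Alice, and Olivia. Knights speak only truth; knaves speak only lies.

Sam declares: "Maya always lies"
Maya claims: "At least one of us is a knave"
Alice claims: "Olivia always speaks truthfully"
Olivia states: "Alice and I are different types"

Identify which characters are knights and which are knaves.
Sam is a knave.
Maya is a knight.
Alice is a knave.
Olivia is a knave.

Verification:
- Sam (knave) says "Maya always lies" - this is FALSE (a lie) because Maya is a knight.
- Maya (knight) says "At least one of us is a knave" - this is TRUE because Sam, Alice, and Olivia are knaves.
- Alice (knave) says "Olivia always speaks truthfully" - this is FALSE (a lie) because Olivia is a knave.
- Olivia (knave) says "Alice and I are different types" - this is FALSE (a lie) because Olivia is a knave and Alice is a knave.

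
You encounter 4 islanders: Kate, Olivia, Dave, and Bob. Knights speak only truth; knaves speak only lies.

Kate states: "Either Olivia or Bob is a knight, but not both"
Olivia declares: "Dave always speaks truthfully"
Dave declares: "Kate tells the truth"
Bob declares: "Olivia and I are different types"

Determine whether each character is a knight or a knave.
Kate is a knave.
Olivia is a knave.
Dave is a knave.
Bob is a knave.

Verification:
- Kate (knave) says "Either Olivia or Bob is a knight, but not both" - this is FALSE (a lie) because Olivia is a knave and Bob is a knave.
- Olivia (knave) says "Dave always speaks truthfully" - this is FALSE (a lie) because Dave is a knave.
- Dave (knave) says "Kate tells the truth" - this is FALSE (a lie) because Kate is a knave.
- Bob (knave) says "Olivia and I are different types" - this is FALSE (a lie) because Bob is a knave and Olivia is a knave.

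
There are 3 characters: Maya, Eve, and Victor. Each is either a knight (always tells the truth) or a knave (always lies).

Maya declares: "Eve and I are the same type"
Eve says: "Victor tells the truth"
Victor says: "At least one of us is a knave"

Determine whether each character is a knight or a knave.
Maya is a knave.
Eve is a knight.
Victor is a knight.

Verification:
- Maya (knave) says "Eve and I are the same type" - this is FALSE (a lie) because Maya is a knave and Eve is a knight.
- Eve (knight) says "Victor tells the truth" - this is TRUE because Victor is a knight.
- Victor (knight) says "At least one of us is a knave" - this is TRUE because Maya is a knave.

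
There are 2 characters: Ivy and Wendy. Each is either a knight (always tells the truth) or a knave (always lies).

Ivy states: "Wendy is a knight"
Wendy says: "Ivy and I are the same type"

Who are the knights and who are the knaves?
Ivy is a knight.
Wendy is a knight.

Verification:
- Ivy (knight) says "Wendy is a knight" - this is TRUE because Wendy is a knight.
- Wendy (knight) says "Ivy and I are the same type" - this is TRUE because Wendy is a knight and Ivy is a knight.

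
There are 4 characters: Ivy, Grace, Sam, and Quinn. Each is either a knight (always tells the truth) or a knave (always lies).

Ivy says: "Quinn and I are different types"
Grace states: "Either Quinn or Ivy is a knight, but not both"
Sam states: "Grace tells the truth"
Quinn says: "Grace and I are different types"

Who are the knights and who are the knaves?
Ivy is a knave.
Grace is a knave.
Sam is a knave.
Quinn is a knave.

Verification:
- Ivy (knave) says "Quinn and I are different types" - this is FALSE (a lie) because Ivy is a knave and Quinn is a knave.
- Grace (knave) says "Either Quinn or Ivy is a knight, but not both" - this is FALSE (a lie) because Quinn is a knave and Ivy is a knave.
- Sam (knave) says "Grace tells the truth" - this is FALSE (a lie) because Grace is a knave.
- Quinn (knave) says "Grace and I are different types" - this is FALSE (a lie) because Quinn is a knave and Grace is a knave.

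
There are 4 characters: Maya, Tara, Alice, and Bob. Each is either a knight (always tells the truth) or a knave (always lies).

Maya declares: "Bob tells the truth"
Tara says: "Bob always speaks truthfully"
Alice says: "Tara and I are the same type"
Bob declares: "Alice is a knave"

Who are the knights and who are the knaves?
Maya is a knight.
Tara is a knight.
Alice is a knave.
Bob is a knight.

Verification:
- Maya (knight) says "Bob tells the truth" - this is TRUE because Bob is a knight.
- Tara (knight) says "Bob always speaks truthfully" - this is TRUE because Bob is a knight.
- Alice (knave) says "Tara and I are the same type" - this is FALSE (a lie) because Alice is a knave and Tara is a knight.
- Bob (knight) says "Alice is a knave" - this is TRUE because Alice is a knave.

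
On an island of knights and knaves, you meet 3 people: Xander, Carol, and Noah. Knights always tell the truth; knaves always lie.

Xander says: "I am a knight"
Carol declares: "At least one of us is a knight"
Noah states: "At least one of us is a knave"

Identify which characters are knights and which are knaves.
Xander is a knave.
Carol is a knight.
Noah is a knight.

Verification:
- Xander (knave) says "I am a knight" - this is FALSE (a lie) because Xander is a knave.
- Carol (knight) says "At least one of us is a knight" - this is TRUE because Carol and Noah are knights.
- Noah (knight) says "At least one of us is a knave" - this is TRUE because Xander is a knave.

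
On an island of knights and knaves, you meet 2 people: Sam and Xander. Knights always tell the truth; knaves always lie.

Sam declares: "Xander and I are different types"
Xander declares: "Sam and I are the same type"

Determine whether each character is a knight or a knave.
Sam is a knight.
Xander is a knave.

Verification:
- Sam (knight) says "Xander and I are different types" - this is TRUE because Sam is a knight and Xander is a knave.
- Xander (knave) says "Sam and I are the same type" - this is FALSE (a lie) because Xander is a knave and Sam is a knight.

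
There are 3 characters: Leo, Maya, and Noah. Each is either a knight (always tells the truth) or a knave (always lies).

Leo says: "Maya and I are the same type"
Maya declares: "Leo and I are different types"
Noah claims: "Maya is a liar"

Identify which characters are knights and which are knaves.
Leo is a knave.
Maya is a knight.
Noah is a knave.

Verification:
- Leo (knave) says "Maya and I are the same type" - this is FALSE (a lie) because Leo is a knave and Maya is a knight.
- Maya (knight) says "Leo and I are different types" - this is TRUE because Maya is a knight and Leo is a knave.
- Noah (knave) says "Maya is a liar" - this is FALSE (a lie) because Maya is a knight.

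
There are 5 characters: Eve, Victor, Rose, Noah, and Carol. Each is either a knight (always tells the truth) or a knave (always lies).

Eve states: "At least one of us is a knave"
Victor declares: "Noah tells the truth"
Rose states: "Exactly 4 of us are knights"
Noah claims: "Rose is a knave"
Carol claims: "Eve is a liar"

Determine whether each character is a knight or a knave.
Eve is a knight.
Victor is a knight.
Rose is a knave.
Noah is a knight.
Carol is a knave.

Verification:
- Eve (knight) says "At least one of us is a knave" - this is TRUE because Rose and Carol are knaves.
- Victor (knight) says "Noah tells the truth" - this is TRUE because Noah is a knight.
- Rose (knave) says "Exactly 4 of us are knights" - this is FALSE (a lie) because there are 3 knights.
- Noah (knight) says "Rose is a knave" - this is TRUE because Rose is a knave.
- Carol (knave) says "Eve is a liar" - this is FALSE (a lie) because Eve is a knight.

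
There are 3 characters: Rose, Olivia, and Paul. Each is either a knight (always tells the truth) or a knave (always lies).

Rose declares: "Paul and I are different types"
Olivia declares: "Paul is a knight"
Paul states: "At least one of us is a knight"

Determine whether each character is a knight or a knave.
Rose is a knave.
Olivia is a knave.
Paul is a knave.

Verification:
- Rose (knave) says "Paul and I are different types" - this is FALSE (a lie) because Rose is a knave and Paul is a knave.
- Olivia (knave) says "Paul is a knight" - this is FALSE (a lie) because Paul is a knave.
- Paul (knave) says "At least one of us is a knight" - this is FALSE (a lie) because no one is a knight.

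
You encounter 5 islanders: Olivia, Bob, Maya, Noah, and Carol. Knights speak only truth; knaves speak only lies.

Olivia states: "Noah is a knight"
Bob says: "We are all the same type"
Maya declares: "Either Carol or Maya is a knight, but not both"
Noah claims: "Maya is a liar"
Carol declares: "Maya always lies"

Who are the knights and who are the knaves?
Olivia is a knave.
Bob is a knave.
Maya is a knight.
Noah is a knave.
Carol is a knave.

Verification:
- Olivia (knave) says "Noah is a knight" - this is FALSE (a lie) because Noah is a knave.
- Bob (knave) says "We are all the same type" - this is FALSE (a lie) because Maya is a knight and Olivia, Bob, Noah, and Carol are knaves.
- Maya (knight) says "Either Carol or Maya is a knight, but not both" - this is TRUE because Carol is a knave and Maya is a knight.
- Noah (knave) says "Maya is a liar" - this is FALSE (a lie) because Maya is a knight.
- Carol (knave) says "Maya always lies" - this is FALSE (a lie) because Maya is a knight.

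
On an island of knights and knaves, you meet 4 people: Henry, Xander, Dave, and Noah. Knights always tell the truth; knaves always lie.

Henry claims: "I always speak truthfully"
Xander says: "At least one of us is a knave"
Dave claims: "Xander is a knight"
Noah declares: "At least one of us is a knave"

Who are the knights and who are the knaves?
Henry is a knave.
Xander is a knight.
Dave is a knight.
Noah is a knight.

Verification:
- Henry (knave) says "I always speak truthfully" - this is FALSE (a lie) because Henry is a knave.
- Xander (knight) says "At least one of us is a knave" - this is TRUE because Henry is a knave.
- Dave (knight) says "Xander is a knight" - this is TRUE because Xander is a knight.
- Noah (knight) says "At least one of us is a knave" - this is TRUE because Henry is a knave.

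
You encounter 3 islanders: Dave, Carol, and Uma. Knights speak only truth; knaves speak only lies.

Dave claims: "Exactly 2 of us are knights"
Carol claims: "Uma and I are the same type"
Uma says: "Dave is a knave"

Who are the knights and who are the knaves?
Dave is a knave.
Carol is a knave.
Uma is a knight.

Verification:
- Dave (knave) says "Exactly 2 of us are knights" - this is FALSE (a lie) because there are 1 knights.
- Carol (knave) says "Uma and I are the same type" - this is FALSE (a lie) because Carol is a knave and Uma is a knight.
- Uma (knight) says "Dave is a knave" - this is TRUE because Dave is a knave.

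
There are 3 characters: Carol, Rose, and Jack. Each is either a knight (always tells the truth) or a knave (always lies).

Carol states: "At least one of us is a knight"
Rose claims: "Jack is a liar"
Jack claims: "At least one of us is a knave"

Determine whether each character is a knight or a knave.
Carol is a knight.
Rose is a knave.
Jack is a knight.

Verification:
- Carol (knight) says "At least one of us is a knight" - this is TRUE because Carol and Jack are knights.
- Rose (knave) says "Jack is a liar" - this is FALSE (a lie) because Jack is a knight.
- Jack (knight) says "At least one of us is a knave" - this is TRUE because Rose is a knave.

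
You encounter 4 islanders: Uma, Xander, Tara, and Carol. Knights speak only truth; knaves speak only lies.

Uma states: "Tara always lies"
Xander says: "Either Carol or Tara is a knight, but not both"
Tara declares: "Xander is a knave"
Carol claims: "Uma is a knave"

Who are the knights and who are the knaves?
Uma is a knave.
Xander is a knave.
Tara is a knight.
Carol is a knight.

Verification:
- Uma (knave) says "Tara always lies" - this is FALSE (a lie) because Tara is a knight.
- Xander (knave) says "Either Carol or Tara is a knight, but not both" - this is FALSE (a lie) because Carol is a knight and Tara is a knight.
- Tara (knight) says "Xander is a knave" - this is TRUE because Xander is a knave.
- Carol (knight) says "Uma is a knave" - this is TRUE because Uma is a knave.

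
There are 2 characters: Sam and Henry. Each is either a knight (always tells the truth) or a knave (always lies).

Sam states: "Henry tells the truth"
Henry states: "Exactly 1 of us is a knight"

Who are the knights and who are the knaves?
Sam is a knave.
Henry is a knave.

Verification:
- Sam (knave) says "Henry tells the truth" - this is FALSE (a lie) because Henry is a knave.
- Henry (knave) says "Exactly 1 of us is a knight" - this is FALSE (a lie) because there are 0 knights.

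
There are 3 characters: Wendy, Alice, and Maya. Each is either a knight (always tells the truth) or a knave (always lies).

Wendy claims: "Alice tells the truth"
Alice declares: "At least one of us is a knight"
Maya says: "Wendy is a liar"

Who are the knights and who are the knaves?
Wendy is a knight.
Alice is a knight.
Maya is a knave.

Verification:
- Wendy (knight) says "Alice tells the truth" - this is TRUE because Alice is a knight.
- Alice (knight) says "At least one of us is a knight" - this is TRUE because Wendy and Alice are knights.
- Maya (knave) says "Wendy is a liar" - this is FALSE (a lie) because Wendy is a knight.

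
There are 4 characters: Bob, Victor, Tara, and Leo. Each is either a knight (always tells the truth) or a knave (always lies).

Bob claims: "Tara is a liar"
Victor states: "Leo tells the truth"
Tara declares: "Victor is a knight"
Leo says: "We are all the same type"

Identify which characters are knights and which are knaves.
Bob is a knight.
Victor is a knave.
Tara is a knave.
Leo is a knave.

Verification:
- Bob (knight) says "Tara is a liar" - this is TRUE because Tara is a knave.
- Victor (knave) says "Leo tells the truth" - this is FALSE (a lie) because Leo is a knave.
- Tara (knave) says "Victor is a knight" - this is FALSE (a lie) because Victor is a knave.
- Leo (knave) says "We are all the same type" - this is FALSE (a lie) because Bob is a knight and Victor, Tara, and Leo are knaves.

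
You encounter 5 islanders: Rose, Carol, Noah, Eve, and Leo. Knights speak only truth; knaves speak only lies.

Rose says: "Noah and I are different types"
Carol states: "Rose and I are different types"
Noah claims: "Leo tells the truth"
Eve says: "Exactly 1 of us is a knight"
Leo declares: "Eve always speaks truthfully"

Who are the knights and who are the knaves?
Rose is a knave.
Carol is a knave.
Noah is a knave.
Eve is a knave.
Leo is a knave.

Verification:
- Rose (knave) says "Noah and I are different types" - this is FALSE (a lie) because Rose is a knave and Noah is a knave.
- Carol (knave) says "Rose and I are different types" - this is FALSE (a lie) because Carol is a knave and Rose is a knave.
- Noah (knave) says "Leo tells the truth" - this is FALSE (a lie) because Leo is a knave.
- Eve (knave) says "Exactly 1 of us is a knight" - this is FALSE (a lie) because there are 0 knights.
- Leo (knave) says "Eve always speaks truthfully" - this is FALSE (a lie) because Eve is a knave.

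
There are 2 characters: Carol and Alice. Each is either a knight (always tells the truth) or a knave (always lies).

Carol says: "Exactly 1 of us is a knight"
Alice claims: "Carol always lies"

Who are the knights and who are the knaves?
Carol is a knight.
Alice is a knave.

Verification:
- Carol (knight) says "Exactly 1 of us is a knight" - this is TRUE because there are 1 knights.
- Alice (knave) says "Carol always lies" - this is FALSE (a lie) because Carol is a knight.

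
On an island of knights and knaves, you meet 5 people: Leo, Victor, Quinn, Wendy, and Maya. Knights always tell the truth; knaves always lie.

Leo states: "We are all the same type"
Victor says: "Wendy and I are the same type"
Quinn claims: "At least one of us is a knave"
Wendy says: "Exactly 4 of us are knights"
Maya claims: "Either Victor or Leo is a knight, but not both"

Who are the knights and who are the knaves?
Leo is a knave.
Victor is a knight.
Quinn is a knight.
Wendy is a knight.
Maya is a knight.

Verification:
- Leo (knave) says "We are all the same type" - this is FALSE (a lie) because Victor, Quinn, Wendy, and Maya are knights and Leo is a knave.
- Victor (knight) says "Wendy and I are the same type" - this is TRUE because Victor is a knight and Wendy is a knight.
- Quinn (knight) says "At least one of us is a knave" - this is TRUE because Leo is a knave.
- Wendy (knight) says "Exactly 4 of us are knights" - this is TRUE because there are 4 knights.
- Maya (knight) says "Either Victor or Leo is a knight, but not both" - this is TRUE because Victor is a knight and Leo is a knave.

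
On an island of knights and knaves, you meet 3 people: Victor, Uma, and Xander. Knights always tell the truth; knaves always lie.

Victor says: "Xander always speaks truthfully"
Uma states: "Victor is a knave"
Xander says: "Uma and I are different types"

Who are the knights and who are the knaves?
Victor is a knight.
Uma is a knave.
Xander is a knight.

Verification:
- Victor (knight) says "Xander always speaks truthfully" - this is TRUE because Xander is a knight.
- Uma (knave) says "Victor is a knave" - this is FALSE (a lie) because Victor is a knight.
- Xander (knight) says "Uma and I are different types" - this is TRUE because Xander is a knight and Uma is a knave.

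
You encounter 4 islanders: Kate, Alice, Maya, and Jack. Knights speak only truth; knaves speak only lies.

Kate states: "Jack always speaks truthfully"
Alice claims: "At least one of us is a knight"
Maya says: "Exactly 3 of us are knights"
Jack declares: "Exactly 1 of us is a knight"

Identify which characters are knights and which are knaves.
Kate is a knave.
Alice is a knave.
Maya is a knave.
Jack is a knave.

Verification:
- Kate (knave) says "Jack always speaks truthfully" - this is FALSE (a lie) because Jack is a knave.
- Alice (knave) says "At least one of us is a knight" - this is FALSE (a lie) because no one is a knight.
- Maya (knave) says "Exactly 3 of us are knights" - this is FALSE (a lie) because there are 0 knights.
- Jack (knave) says "Exactly 1 of us is a knight" - this is FALSE (a lie) because there are 0 knights.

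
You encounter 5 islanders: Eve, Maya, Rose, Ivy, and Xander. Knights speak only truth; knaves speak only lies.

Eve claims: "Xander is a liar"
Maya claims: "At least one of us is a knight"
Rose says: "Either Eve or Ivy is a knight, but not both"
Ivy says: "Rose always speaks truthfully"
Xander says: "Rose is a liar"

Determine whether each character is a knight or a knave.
Eve is a knave.
Maya is a knight.
Rose is a knave.
Ivy is a knave.
Xander is a knight.

Verification:
- Eve (knave) says "Xander is a liar" - this is FALSE (a lie) because Xander is a knight.
- Maya (knight) says "At least one of us is a knight" - this is TRUE because Maya and Xander are knights.
- Rose (knave) says "Either Eve or Ivy is a knight, but not both" - this is FALSE (a lie) because Eve is a knave and Ivy is a knave.
- Ivy (knave) says "Rose always speaks truthfully" - this is FALSE (a lie) because Rose is a knave.
- Xander (knight) says "Rose is a liar" - this is TRUE because Rose is a knave.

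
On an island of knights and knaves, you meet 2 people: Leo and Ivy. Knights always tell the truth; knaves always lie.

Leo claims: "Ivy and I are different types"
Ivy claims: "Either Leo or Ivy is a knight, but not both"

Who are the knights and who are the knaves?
Leo is a knave.
Ivy is a knave.

Verification:
- Leo (knave) says "Ivy and I are different types" - this is FALSE (a lie) because Leo is a knave and Ivy is a knave.
- Ivy (knave) says "Either Leo or Ivy is a knight, but not both" - this is FALSE (a lie) because Leo is a knave and Ivy is a knave.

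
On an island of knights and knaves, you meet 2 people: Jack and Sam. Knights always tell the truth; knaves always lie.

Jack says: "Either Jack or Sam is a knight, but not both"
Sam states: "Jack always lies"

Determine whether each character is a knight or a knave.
Jack is a knight.
Sam is a knave.

Verification:
- Jack (knight) says "Either Jack or Sam is a knight, but not both" - this is TRUE because Jack is a knight and Sam is a knave.
- Sam (knave) says "Jack always lies" - this is FALSE (a lie) because Jack is a knight.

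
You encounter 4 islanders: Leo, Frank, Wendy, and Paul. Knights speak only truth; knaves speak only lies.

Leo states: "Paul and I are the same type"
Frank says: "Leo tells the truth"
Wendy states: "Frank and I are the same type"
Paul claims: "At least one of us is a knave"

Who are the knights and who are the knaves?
Leo is a knight.
Frank is a knight.
Wendy is a knave.
Paul is a knight.

Verification:
- Leo (knight) says "Paul and I are the same type" - this is TRUE because Leo is a knight and Paul is a knight.
- Frank (knight) says "Leo tells the truth" - this is TRUE because Leo is a knight.
- Wendy (knave) says "Frank and I are the same type" - this is FALSE (a lie) because Wendy is a knave and Frank is a knight.
- Paul (knight) says "At least one of us is a knave" - this is TRUE because Wendy is a knave.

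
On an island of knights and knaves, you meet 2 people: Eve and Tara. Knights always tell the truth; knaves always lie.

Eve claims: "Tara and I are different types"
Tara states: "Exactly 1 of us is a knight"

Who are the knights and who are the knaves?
Eve is a knave.
Tara is a knave.

Verification:
- Eve (knave) says "Tara and I are different types" - this is FALSE (a lie) because Eve is a knave and Tara is a knave.
- Tara (knave) says "Exactly 1 of us is a knight" - this is FALSE (a lie) because there are 0 knights.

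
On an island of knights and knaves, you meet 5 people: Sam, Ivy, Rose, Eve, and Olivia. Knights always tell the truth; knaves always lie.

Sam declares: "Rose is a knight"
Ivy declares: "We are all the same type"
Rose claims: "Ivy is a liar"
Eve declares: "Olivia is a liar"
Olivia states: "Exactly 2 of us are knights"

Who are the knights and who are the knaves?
Sam is a knight.
Ivy is a knave.
Rose is a knight.
Eve is a knight.
Olivia is a knave.

Verification:
- Sam (knight) says "Rose is a knight" - this is TRUE because Rose is a knight.
- Ivy (knave) says "We are all the same type" - this is FALSE (a lie) because Sam, Rose, and Eve are knights and Ivy and Olivia are knaves.
- Rose (knight) says "Ivy is a liar" - this is TRUE because Ivy is a knave.
- Eve (knight) says "Olivia is a liar" - this is TRUE because Olivia is a knave.
- Olivia (knave) says "Exactly 2 of us are knights" - this is FALSE (a lie) because there are 3 knights.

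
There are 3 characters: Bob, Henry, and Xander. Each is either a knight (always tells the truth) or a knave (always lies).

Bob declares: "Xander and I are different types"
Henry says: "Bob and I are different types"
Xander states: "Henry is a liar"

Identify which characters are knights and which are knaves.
Bob is a knave.
Henry is a knight.
Xander is a knave.

Verification:
- Bob (knave) says "Xander and I are different types" - this is FALSE (a lie) because Bob is a knave and Xander is a knave.
- Henry (knight) says "Bob and I are different types" - this is TRUE because Henry is a knight and Bob is a knave.
- Xander (knave) says "Henry is a liar" - this is FALSE (a lie) because Henry is a knight.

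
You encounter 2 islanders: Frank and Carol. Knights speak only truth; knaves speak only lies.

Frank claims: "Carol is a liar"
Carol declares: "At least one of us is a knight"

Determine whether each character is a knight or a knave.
Frank is a knave.
Carol is a knight.

Verification:
- Frank (knave) says "Carol is a liar" - this is FALSE (a lie) because Carol is a knight.
- Carol (knight) says "At least one of us is a knight" - this is TRUE because Carol is a knight.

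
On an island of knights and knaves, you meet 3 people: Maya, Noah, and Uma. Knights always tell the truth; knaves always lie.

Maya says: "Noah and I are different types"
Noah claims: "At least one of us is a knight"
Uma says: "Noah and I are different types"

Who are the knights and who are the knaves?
Maya is a knave.
Noah is a knave.
Uma is a knave.

Verification:
- Maya (knave) says "Noah and I are different types" - this is FALSE (a lie) because Maya is a knave and Noah is a knave.
- Noah (knave) says "At least one of us is a knight" - this is FALSE (a lie) because no one is a knight.
- Uma (knave) says "Noah and I are different types" - this is FALSE (a lie) because Uma is a knave and Noah is a knave.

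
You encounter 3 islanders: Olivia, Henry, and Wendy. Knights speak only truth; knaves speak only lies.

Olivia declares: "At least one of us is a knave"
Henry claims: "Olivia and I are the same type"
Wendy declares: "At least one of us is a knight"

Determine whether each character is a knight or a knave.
Olivia is a knight.
Henry is a knave.
Wendy is a knight.

Verification:
- Olivia (knight) says "At least one of us is a knave" - this is TRUE because Henry is a knave.
- Henry (knave) says "Olivia and I are the same type" - this is FALSE (a lie) because Henry is a knave and Olivia is a knight.
- Wendy (knight) says "At least one of us is a knight" - this is TRUE because Olivia and Wendy are knights.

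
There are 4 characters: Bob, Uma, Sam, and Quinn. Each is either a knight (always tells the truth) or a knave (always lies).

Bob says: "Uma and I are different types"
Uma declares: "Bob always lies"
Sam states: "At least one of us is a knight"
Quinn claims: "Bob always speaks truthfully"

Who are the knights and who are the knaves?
Bob is a knight.
Uma is a knave.
Sam is a knight.
Quinn is a knight.

Verification:
- Bob (knight) says "Uma and I are different types" - this is TRUE because Bob is a knight and Uma is a knave.
- Uma (knave) says "Bob always lies" - this is FALSE (a lie) because Bob is a knight.
- Sam (knight) says "At least one of us is a knight" - this is TRUE because Bob, Sam, and Quinn are knights.
- Quinn (knight) says "Bob always speaks truthfully" - this is TRUE because Bob is a knight.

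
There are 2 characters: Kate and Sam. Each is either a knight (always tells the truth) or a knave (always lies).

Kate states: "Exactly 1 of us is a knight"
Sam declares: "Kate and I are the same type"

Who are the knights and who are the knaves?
Kate is a knight.
Sam is a knave.

Verification:
- Kate (knight) says "Exactly 1 of us is a knight" - this is TRUE because there are 1 knights.
- Sam (knave) says "Kate and I are the same type" - this is FALSE (a lie) because Sam is a knave and Kate is a knight.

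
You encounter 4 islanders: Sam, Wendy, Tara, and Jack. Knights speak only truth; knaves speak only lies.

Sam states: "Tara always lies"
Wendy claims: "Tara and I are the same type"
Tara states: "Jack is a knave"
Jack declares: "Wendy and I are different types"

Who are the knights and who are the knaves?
Sam is a knave.
Wendy is a knave.
Tara is a knight.
Jack is a knave.

Verification:
- Sam (knave) says "Tara always lies" - this is FALSE (a lie) because Tara is a knight.
- Wendy (knave) says "Tara and I are the same type" - this is FALSE (a lie) because Wendy is a knave and Tara is a knight.
- Tara (knight) says "Jack is a knave" - this is TRUE because Jack is a knave.
- Jack (knave) says "Wendy and I are different types" - this is FALSE (a lie) because Jack is a knave and Wendy is a knave.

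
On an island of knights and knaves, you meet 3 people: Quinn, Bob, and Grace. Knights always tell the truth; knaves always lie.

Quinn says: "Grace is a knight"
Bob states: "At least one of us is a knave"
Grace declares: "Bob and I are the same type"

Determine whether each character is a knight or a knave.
Quinn is a knave.
Bob is a knight.
Grace is a knave.

Verification:
- Quinn (knave) says "Grace is a knight" - this is FALSE (a lie) because Grace is a knave.
- Bob (knight) says "At least one of us is a knave" - this is TRUE because Quinn and Grace are knaves.
- Grace (knave) says "Bob and I are the same type" - this is FALSE (a lie) because Grace is a knave and Bob is a knight.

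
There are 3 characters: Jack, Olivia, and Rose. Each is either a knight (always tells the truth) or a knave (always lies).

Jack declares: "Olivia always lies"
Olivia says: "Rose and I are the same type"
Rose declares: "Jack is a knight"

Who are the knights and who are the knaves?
Jack is a knight.
Olivia is a knave.
Rose is a knight.

Verification:
- Jack (knight) says "Olivia always lies" - this is TRUE because Olivia is a knave.
- Olivia (knave) says "Rose and I are the same type" - this is FALSE (a lie) because Olivia is a knave and Rose is a knight.
- Rose (knight) says "Jack is a knight" - this is TRUE because Jack is a knight.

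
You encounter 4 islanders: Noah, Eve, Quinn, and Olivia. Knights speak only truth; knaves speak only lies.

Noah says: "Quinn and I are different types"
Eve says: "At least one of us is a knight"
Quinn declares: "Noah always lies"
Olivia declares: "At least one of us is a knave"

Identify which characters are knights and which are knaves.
Noah is a knight.
Eve is a knight.
Quinn is a knave.
Olivia is a knight.

Verification:
- Noah (knight) says "Quinn and I are different types" - this is TRUE because Noah is a knight and Quinn is a knave.
- Eve (knight) says "At least one of us is a knight" - this is TRUE because Noah, Eve, and Olivia are knights.
- Quinn (knave) says "Noah always lies" - this is FALSE (a lie) because Noah is a knight.
- Olivia (knight) says "At least one of us is a knave" - this is TRUE because Quinn is a knave.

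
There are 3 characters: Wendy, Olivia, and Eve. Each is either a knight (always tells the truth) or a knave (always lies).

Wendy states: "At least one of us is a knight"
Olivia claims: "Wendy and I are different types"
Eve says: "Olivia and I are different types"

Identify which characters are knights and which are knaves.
Wendy is a knave.
Olivia is a knave.
Eve is a knave.

Verification:
- Wendy (knave) says "At least one of us is a knight" - this is FALSE (a lie) because no one is a knight.
- Olivia (knave) says "Wendy and I are different types" - this is FALSE (a lie) because Olivia is a knave and Wendy is a knave.
- Eve (knave) says "Olivia and I are different types" - this is FALSE (a lie) because Eve is a knave and Olivia is a knave.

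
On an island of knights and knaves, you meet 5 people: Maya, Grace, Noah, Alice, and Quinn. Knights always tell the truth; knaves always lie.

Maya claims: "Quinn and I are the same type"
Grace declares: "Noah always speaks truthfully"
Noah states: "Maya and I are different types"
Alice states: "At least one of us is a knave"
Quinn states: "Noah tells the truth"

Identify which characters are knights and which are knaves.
Maya is a knave.
Grace is a knight.
Noah is a knight.
Alice is a knight.
Quinn is a knight.

Verification:
- Maya (knave) says "Quinn and I are the same type" - this is FALSE (a lie) because Maya is a knave and Quinn is a knight.
- Grace (knight) says "Noah always speaks truthfully" - this is TRUE because Noah is a knight.
- Noah (knight) says "Maya and I are different types" - this is TRUE because Noah is a knight and Maya is a knave.
- Alice (knight) says "At least one of us is a knave" - this is TRUE because Maya is a knave.
- Quinn (knight) says "Noah tells the truth" - this is TRUE because Noah is a knight.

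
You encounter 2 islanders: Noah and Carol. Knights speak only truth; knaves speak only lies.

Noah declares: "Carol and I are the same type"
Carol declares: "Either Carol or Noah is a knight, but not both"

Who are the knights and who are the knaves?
Noah is a knave.
Carol is a knight.

Verification:
- Noah (knave) says "Carol and I are the same type" - this is FALSE (a lie) because Noah is a knave and Carol is a knight.
- Carol (knight) says "Either Carol or Noah is a knight, but not both" - this is TRUE because Carol is a knight and Noah is a knave.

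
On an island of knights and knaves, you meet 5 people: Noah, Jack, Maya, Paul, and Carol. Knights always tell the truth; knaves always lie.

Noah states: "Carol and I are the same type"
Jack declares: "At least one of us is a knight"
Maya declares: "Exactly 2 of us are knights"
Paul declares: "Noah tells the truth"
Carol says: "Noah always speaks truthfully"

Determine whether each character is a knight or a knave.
Noah is a knight.
Jack is a knight.
Maya is a knave.
Paul is a knight.
Carol is a knight.

Verification:
- Noah (knight) says "Carol and I are the same type" - this is TRUE because Noah is a knight and Carol is a knight.
- Jack (knight) says "At least one of us is a knight" - this is TRUE because Noah, Jack, Paul, and Carol are knights.
- Maya (knave) says "Exactly 2 of us are knights" - this is FALSE (a lie) because there are 4 knights.
- Paul (knight) says "Noah tells the truth" - this is TRUE because Noah is a knight.
- Carol (knight) says "Noah always speaks truthfully" - this is TRUE because Noah is a knight.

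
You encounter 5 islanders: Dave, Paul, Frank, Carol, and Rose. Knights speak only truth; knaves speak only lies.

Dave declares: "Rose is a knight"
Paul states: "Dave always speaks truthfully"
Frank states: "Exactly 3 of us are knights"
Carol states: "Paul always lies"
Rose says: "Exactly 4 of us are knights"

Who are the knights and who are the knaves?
Dave is a knave.
Paul is a knave.
Frank is a knave.
Carol is a knight.
Rose is a knave.

Verification:
- Dave (knave) says "Rose is a knight" - this is FALSE (a lie) because Rose is a knave.
- Paul (knave) says "Dave always speaks truthfully" - this is FALSE (a lie) because Dave is a knave.
- Frank (knave) says "Exactly 3 of us are knights" - this is FALSE (a lie) because there are 1 knights.
- Carol (knight) says "Paul always lies" - this is TRUE because Paul is a knave.
- Rose (knave) says "Exactly 4 of us are knights" - this is FALSE (a lie) because there are 1 knights.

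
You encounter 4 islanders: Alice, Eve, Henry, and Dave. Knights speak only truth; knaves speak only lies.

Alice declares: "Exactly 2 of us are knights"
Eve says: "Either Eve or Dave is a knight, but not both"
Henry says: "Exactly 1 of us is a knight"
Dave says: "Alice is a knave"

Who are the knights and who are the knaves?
Alice is a knight.
Eve is a knight.
Henry is a knave.
Dave is a knave.

Verification:
- Alice (knight) says "Exactly 2 of us are knights" - this is TRUE because there are 2 knights.
- Eve (knight) says "Either Eve or Dave is a knight, but not both" - this is TRUE because Eve is a knight and Dave is a knave.
- Henry (knave) says "Exactly 1 of us is a knight" - this is FALSE (a lie) because there are 2 knights.
- Dave (knave) says "Alice is a knave" - this is FALSE (a lie) because Alice is a knight.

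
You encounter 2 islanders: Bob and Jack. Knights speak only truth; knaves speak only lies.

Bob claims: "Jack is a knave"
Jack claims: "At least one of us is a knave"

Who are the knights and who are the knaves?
Bob is a knave.
Jack is a knight.

Verification:
- Bob (knave) says "Jack is a knave" - this is FALSE (a lie) because Jack is a knight.
- Jack (knight) says "At least one of us is a knave" - this is TRUE because Bob is a knave.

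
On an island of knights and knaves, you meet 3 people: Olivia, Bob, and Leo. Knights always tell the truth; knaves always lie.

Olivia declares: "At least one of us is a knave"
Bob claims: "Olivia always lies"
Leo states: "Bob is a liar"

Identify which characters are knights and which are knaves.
Olivia is a knight.
Bob is a knave.
Leo is a knight.

Verification:
- Olivia (knight) says "At least one of us is a knave" - this is TRUE because Bob is a knave.
- Bob (knave) says "Olivia always lies" - this is FALSE (a lie) because Olivia is a knight.
- Leo (knight) says "Bob is a liar" - this is TRUE because Bob is a knave.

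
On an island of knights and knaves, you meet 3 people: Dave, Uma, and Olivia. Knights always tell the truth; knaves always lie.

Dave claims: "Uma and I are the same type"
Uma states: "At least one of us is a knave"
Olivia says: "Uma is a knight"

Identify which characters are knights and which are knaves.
Dave is a knave.
Uma is a knight.
Olivia is a knight.

Verification:
- Dave (knave) says "Uma and I are the same type" - this is FALSE (a lie) because Dave is a knave and Uma is a knight.
- Uma (knight) says "At least one of us is a knave" - this is TRUE because Dave is a knave.
- Olivia (knight) says "Uma is a knight" - this is TRUE because Uma is a knight.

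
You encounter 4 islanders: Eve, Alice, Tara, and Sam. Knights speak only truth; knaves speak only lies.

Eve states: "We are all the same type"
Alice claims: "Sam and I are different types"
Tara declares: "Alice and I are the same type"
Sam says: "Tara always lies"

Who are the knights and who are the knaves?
Eve is a knave.
Alice is a knight.
Tara is a knight.
Sam is a knave.

Verification:
- Eve (knave) says "We are all the same type" - this is FALSE (a lie) because Alice and Tara are knights and Eve and Sam are knaves.
- Alice (knight) says "Sam and I are different types" - this is TRUE because Alice is a knight and Sam is a knave.
- Tara (knight) says "Alice and I are the same type" - this is TRUE because Tara is a knight and Alice is a knight.
- Sam (knave) says "Tara always lies" - this is FALSE (a lie) because Tara is a knight.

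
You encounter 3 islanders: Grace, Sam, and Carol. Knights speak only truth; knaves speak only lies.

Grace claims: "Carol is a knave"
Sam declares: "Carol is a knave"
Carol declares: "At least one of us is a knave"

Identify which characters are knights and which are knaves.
Grace is a knave.
Sam is a knave.
Carol is a knight.

Verification:
- Grace (knave) says "Carol is a knave" - this is FALSE (a lie) because Carol is a knight.
- Sam (knave) says "Carol is a knave" - this is FALSE (a lie) because Carol is a knight.
- Carol (knight) says "At least one of us is a knave" - this is TRUE because Grace and Sam are knaves.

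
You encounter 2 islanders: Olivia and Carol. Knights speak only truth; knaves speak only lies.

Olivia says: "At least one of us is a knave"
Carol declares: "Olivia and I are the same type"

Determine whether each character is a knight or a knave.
Olivia is a knight.
Carol is a knave.

Verification:
- Olivia (knight) says "At least one of us is a knave" - this is TRUE because Carol is a knave.
- Carol (knave) says "Olivia and I are the same type" - this is FALSE (a lie) because Carol is a knave and Olivia is a knight.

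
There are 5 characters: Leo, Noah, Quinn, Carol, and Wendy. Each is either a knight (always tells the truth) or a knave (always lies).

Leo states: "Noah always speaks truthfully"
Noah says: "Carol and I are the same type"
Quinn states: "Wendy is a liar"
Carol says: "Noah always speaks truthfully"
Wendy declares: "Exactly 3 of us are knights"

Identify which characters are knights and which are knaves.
Leo is a knight.
Noah is a knight.
Quinn is a knight.
Carol is a knight.
Wendy is a knave.

Verification:
- Leo (knight) says "Noah always speaks truthfully" - this is TRUE because Noah is a knight.
- Noah (knight) says "Carol and I are the same type" - this is TRUE because Noah is a knight and Carol is a knight.
- Quinn (knight) says "Wendy is a liar" - this is TRUE because Wendy is a knave.
- Carol (knight) says "Noah always speaks truthfully" - this is TRUE because Noah is a knight.
- Wendy (knave) says "Exactly 3 of us are knights" - this is FALSE (a lie) because there are 4 knights.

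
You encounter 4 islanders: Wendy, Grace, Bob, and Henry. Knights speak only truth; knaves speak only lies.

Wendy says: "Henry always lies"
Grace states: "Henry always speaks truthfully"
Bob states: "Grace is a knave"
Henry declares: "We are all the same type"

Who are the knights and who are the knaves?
Wendy is a knight.
Grace is a knave.
Bob is a knight.
Henry is a knave.

Verification:
- Wendy (knight) says "Henry always lies" - this is TRUE because Henry is a knave.
- Grace (knave) says "Henry always speaks truthfully" - this is FALSE (a lie) because Henry is a knave.
- Bob (knight) says "Grace is a knave" - this is TRUE because Grace is a knave.
- Henry (knave) says "We are all the same type" - this is FALSE (a lie) because Wendy and Bob are knights and Grace and Henry are knaves.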